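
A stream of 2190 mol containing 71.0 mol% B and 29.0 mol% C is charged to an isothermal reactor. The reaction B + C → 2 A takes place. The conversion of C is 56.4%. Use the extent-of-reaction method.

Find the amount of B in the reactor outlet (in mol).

1200 mol

C reacted = 0.564 × 635.1 = 358.2 mol; ν_C = −1, so ξ = 358.2/1 = 358.2 mol.
Outlet amounts (n = n₀ + ν ξ):
  B: 1555 − 1(358.2) = 1197
  C: 635.1 − 1(358.2) = 276.9
  A: 0 + 2(358.2) = 716.4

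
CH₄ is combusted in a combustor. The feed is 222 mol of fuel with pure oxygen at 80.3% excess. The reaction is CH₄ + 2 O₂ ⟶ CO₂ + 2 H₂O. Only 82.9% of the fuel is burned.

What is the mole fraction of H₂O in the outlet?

0.36

Stoichiometric O₂ = 2 × 222 = 444 mol; O₂ fed = 444 × 1.803 = 800.5 mol.
Fuel reacted = 0.829 × 222 → ξ = 184 mol.
Outlet (n = n₀ + ν ξ):
  CH₄: 222 − 1(184) = 37.96
  O₂: 800.5 − 2(184) = 432.5
  CO₂: 0 + 1(184) = 184
  H₂O: 0 + 2(184) = 368.1
Total out = 1023 mol; y_H₂O = 368.1 / 1023 = 0.36.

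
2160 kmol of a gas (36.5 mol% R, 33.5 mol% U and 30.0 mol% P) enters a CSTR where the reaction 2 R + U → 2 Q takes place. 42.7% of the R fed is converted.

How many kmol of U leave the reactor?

555 kmol

R reacted = 0.427 × 788.4 = 336.6 kmol; ν_R = −2, so ξ = 336.6/2 = 168.3 kmol.
Outlet amounts (n = n₀ + ν ξ):
  R: 788.4 − 2(168.3) = 451.8
  U: 723.6 − 1(168.3) = 555.3
  Q: 0 + 2(168.3) = 336.6
  P: 648 (inert)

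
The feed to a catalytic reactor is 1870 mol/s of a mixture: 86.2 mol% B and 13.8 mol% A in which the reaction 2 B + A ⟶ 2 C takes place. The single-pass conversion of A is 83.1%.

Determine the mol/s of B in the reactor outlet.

1180 mol/s

A reacted = 0.831 × 258.1 = 214.4 mol/s; ν_A = −1, so ξ = 214.4/1 = 214.4 mol/s.
Outlet amounts (n = n₀ + ν ξ):
  B: 1612 − 2(214.4) = 1183
  A: 258.1 − 1(214.4) = 43.61
  C: 0 + 2(214.4) = 428.9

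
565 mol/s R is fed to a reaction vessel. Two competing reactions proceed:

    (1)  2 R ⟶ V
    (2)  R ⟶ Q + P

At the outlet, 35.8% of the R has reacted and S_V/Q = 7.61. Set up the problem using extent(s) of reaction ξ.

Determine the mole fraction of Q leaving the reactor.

0.0258

Conversion of R: R consumed = 0.358 × 565 = 202.3 mol/s = 2ξ₁ + 1ξ₂.
Selectivity: 1ξ₁ / (1ξ₂) = 7.61 → ξ₁ = 7.61 ξ₂.
Substitute: (2·7.61 + 1) ξ₂ = 202.3 → ξ₂ = 12.47 mol/s, ξ₁ = 94.9 mol/s.
Outlet amounts (n = n₀ + Σ ν·ξ):
  R: 565 − 2(94.9) − 1(12.47) = 362.7
  V: 0 + 1(94.9) = 94.9
  Q: 0 + 1(12.47) = 12.47
  P: 0 + 1(12.47) = 12.47
Total out = 482.6 mol/s; y_Q = 12.47 / 482.6 = 0.02584.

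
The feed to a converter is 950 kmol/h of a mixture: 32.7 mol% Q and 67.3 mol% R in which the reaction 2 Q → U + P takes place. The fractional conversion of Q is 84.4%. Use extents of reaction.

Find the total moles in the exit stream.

950 kmol/h

Q reacted = 0.844 × 310.7 = 262.2 kmol/h; ν_Q = −2, so ξ = 262.2/2 = 131.1 kmol/h.
Outlet amounts (n = n₀ + ν ξ):
  Q: 310.7 − 2(131.1) = 48.46
  U: 0 + 1(131.1) = 131.1
  P: 0 + 1(131.1) = 131.1
  R: 639.4 (inert)
Total out = 48.46 + 131.1 + 131.1 + 639.4 = 950 kmol/h.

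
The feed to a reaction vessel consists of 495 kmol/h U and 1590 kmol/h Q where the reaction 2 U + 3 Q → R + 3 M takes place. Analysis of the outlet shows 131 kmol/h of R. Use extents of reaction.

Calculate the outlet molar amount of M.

393 kmol/h

For R: n = n₀ + 1ξ → 131 = 0 + 1ξ, giving ξ = 131 kmol/h.
Outlet amounts (n = n₀ + ν ξ):
  U: 495 − 2(131) = 233
  Q: 1590 − 3(131) = 1197
  R: 0 + 1(131) = 131
  M: 0 + 3(131) = 393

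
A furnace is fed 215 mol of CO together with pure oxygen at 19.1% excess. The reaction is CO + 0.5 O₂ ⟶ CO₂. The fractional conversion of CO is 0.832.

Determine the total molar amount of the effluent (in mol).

Stoichiometric O₂ = 0.5 × 215 = 107.5 mol; O₂ fed = 107.5 × 1.191 = 128 mol.
Fuel reacted = 0.832 × 215 → ξ = 178.9 mol.
Outlet (n = n₀ + ν ξ):
  CO: 215 − 1(178.9) = 36.12
  O₂: 128 − 0.5(178.9) = 38.59
  CO₂: 0 + 1(178.9) = 178.9
Total out = 36.12 + 38.59 + 178.9 = 253.6 mol.

254 mol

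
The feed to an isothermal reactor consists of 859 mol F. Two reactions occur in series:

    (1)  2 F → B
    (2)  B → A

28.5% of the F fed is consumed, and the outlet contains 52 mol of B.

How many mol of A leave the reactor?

Conversion of F: F consumed = 2ξ₁ = 0.285 × 859 → ξ₁ = 122.4 mol.
B balance: n_B = 0 + 1ξ₁ − 1ξ₂ = 52 → ξ₂ = (1·122.4 − 52)/1 = 70.41 mol.
Outlet amounts (n = n₀ + Σ ν·ξ):
  F: 859 − 2(122.4) = 614.2
  B: 0 + 1(122.4) − 1(70.41) = 52
  A: 0 + 1(70.41) = 70.41

70.4 mol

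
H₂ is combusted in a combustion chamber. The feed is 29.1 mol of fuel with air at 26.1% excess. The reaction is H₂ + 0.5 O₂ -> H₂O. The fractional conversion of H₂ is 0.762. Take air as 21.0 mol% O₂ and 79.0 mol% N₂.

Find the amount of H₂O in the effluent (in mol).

Stoichiometric O₂ = 0.5 × 29.1 = 14.55 mol; O₂ fed = 14.55 × 1.261 = 18.35 mol.
N₂ fed = 18.35 × 79/21 = 69.02 mol.
Fuel reacted = 0.762 × 29.1 → ξ = 22.17 mol.
Outlet (n = n₀ + ν ξ):
  H₂: 29.1 − 1(22.17) = 6.926
  O₂: 18.35 − 0.5(22.17) = 7.26
  N₂: 69.02 (inert)
  H₂O: 0 + 1(22.17) = 22.17

22.2 mol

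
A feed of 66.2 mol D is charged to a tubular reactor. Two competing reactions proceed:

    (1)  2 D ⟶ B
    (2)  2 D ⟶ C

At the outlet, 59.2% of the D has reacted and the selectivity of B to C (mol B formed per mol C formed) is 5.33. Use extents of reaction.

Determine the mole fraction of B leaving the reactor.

0.354

Conversion of D: D consumed = 0.592 × 66.2 = 39.19 mol = 2ξ₁ + 2ξ₂.
Selectivity: 1ξ₁ / (1ξ₂) = 5.33 → ξ₁ = 5.33 ξ₂.
Substitute: (2·5.33 + 2) ξ₂ = 39.19 → ξ₂ = 3.096 mol, ξ₁ = 16.5 mol.
Outlet amounts (n = n₀ + Σ ν·ξ):
  D: 66.2 − 2(16.5) − 2(3.096) = 27.01
  B: 0 + 1(16.5) = 16.5
  C: 0 + 1(3.096) = 3.096
Total out = 46.6 mol; y_B = 16.5 / 46.6 = 0.354.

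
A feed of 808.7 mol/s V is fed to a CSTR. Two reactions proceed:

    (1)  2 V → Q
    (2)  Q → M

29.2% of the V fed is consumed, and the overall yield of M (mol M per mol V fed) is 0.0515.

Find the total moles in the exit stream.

691 mol/s

Conversion of V: V consumed = 2ξ₁ = 0.292 × 808.7 → ξ₁ = 118.1 mol/s.
Yield of M: 1ξ₂ / 808.7 = 0.0515 → ξ₂ = 41.65 mol/s.
Outlet amounts (n = n₀ + Σ ν·ξ):
  V: 808.7 − 2(118.1) = 572.6
  Q: 0 + 1(118.1) − 1(41.65) = 76.42
  M: 0 + 1(41.65) = 41.65
Total out = 572.6 + 76.42 + 41.65 = 690.6 mol/s.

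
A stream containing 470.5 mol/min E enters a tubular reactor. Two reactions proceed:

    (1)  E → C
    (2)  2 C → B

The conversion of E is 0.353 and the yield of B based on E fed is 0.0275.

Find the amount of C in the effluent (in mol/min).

140 mol/min

Conversion of E: E consumed = 1ξ₁ = 0.353 × 470.5 → ξ₁ = 166.1 mol/min.
Yield of B: 1ξ₂ / 470.5 = 0.0275 → ξ₂ = 12.94 mol/min.
Outlet amounts (n = n₀ + Σ ν·ξ):
  E: 470.5 − 1(166.1) = 304.4
  C: 0 + 1(166.1) − 2(12.94) = 140.2
  B: 0 + 1(12.94) = 12.94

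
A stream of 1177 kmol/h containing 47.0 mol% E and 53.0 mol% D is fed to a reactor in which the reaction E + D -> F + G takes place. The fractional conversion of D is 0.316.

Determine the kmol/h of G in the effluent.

D reacted = 0.316 × 623.8 = 197.1 kmol/h; ν_D = −1, so ξ = 197.1/1 = 197.1 kmol/h.
Outlet amounts (n = n₀ + ν ξ):
  E: 553.2 − 1(197.1) = 356.1
  D: 623.8 − 1(197.1) = 426.7
  F: 0 + 1(197.1) = 197.1
  G: 0 + 1(197.1) = 197.1

197 kmol/h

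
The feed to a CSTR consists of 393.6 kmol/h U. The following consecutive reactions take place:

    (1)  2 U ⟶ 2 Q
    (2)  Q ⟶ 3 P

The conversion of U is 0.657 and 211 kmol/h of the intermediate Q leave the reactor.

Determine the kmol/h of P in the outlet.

Conversion of U: U consumed = 2ξ₁ = 0.657 × 393.6 → ξ₁ = 129.3 kmol/h.
Q balance: n_Q = 0 + 2ξ₁ − 1ξ₂ = 211 → ξ₂ = (2·129.3 − 211)/1 = 47.6 kmol/h.
Outlet amounts (n = n₀ + Σ ν·ξ):
  U: 393.6 − 2(129.3) = 135
  Q: 0 + 2(129.3) − 1(47.6) = 211
  P: 0 + 3(47.6) = 142.8

143 kmol/h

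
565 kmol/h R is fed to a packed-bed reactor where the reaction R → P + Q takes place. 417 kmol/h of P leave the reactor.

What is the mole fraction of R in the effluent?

For P: n = n₀ + 1ξ → 417 = 0 + 1ξ, giving ξ = 417 kmol/h.
Outlet amounts (n = n₀ + ν ξ):
  R: 565 − 1(417) = 148
  P: 0 + 1(417) = 417
  Q: 0 + 1(417) = 417
Total out = 982 kmol/h; y_R = 148 / 982 = 0.1507.

0.151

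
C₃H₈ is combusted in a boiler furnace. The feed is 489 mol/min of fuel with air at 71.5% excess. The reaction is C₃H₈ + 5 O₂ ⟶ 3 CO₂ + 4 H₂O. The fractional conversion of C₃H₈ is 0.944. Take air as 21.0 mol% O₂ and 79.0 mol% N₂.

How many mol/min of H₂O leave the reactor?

Stoichiometric O₂ = 5 × 489 = 2445 mol/min; O₂ fed = 2445 × 1.715 = 4193 mol/min.
N₂ fed = 4193 × 79/21 = 15770 mol/min.
Fuel reacted = 0.944 × 489 → ξ = 461.6 mol/min.
Outlet (n = n₀ + ν ξ):
  C₃H₈: 489 − 1(461.6) = 27.38
  O₂: 4193 − 5(461.6) = 1885
  N₂: 15770 (inert)
  CO₂: 0 + 3(461.6) = 1385
  H₂O: 0 + 4(461.6) = 1846

1850 mol/min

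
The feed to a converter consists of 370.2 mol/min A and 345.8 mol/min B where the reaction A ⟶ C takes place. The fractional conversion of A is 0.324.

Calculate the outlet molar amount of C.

A reacted = 0.324 × 370.2 = 119.9 mol/min; ν_A = −1, so ξ = 119.9/1 = 119.9 mol/min.
Outlet amounts (n = n₀ + ν ξ):
  A: 370.2 − 1(119.9) = 250.3
  C: 0 + 1(119.9) = 119.9
  B: 345.8 (inert)

120 mol/min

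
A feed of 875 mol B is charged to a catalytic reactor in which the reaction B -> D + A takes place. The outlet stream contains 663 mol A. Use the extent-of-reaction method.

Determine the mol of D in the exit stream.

For A: n = n₀ + 1ξ → 663 = 0 + 1ξ, giving ξ = 663 mol.
Outlet amounts (n = n₀ + ν ξ):
  B: 875 − 1(663) = 212
  D: 0 + 1(663) = 663
  A: 0 + 1(663) = 663

663 mol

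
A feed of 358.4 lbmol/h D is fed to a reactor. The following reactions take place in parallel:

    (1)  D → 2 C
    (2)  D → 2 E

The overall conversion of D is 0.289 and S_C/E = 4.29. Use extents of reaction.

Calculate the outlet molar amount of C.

168 lbmol/h

Conversion of D: D consumed = 0.289 × 358.4 = 103.6 lbmol/h = 1ξ₁ + 1ξ₂.
Selectivity: 2ξ₁ / (2ξ₂) = 4.29 → ξ₁ = 4.29 ξ₂.
Substitute: (1·4.29 + 1) ξ₂ = 103.6 → ξ₂ = 19.58 lbmol/h, ξ₁ = 84 lbmol/h.
Outlet amounts (n = n₀ + Σ ν·ξ):
  D: 358.4 − 1(84) − 1(19.58) = 254.8
  C: 0 + 2(84) = 168
  E: 0 + 2(19.58) = 39.16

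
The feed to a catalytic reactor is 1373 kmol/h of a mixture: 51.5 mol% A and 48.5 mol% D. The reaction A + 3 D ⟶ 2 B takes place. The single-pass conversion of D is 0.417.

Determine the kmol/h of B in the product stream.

D reacted = 0.417 × 665.9 = 277.7 kmol/h; ν_D = −3, so ξ = 277.7/3 = 92.56 kmol/h.
Outlet amounts (n = n₀ + ν ξ):
  A: 707.1 − 1(92.56) = 614.5
  D: 665.9 − 3(92.56) = 388.2
  B: 0 + 2(92.56) = 185.1

185 kmol/h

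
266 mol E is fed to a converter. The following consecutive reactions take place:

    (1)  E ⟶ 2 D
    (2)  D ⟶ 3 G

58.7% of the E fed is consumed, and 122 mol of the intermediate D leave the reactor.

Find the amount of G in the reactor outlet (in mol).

Conversion of E: E consumed = 1ξ₁ = 0.587 × 266 → ξ₁ = 156.1 mol.
D balance: n_D = 0 + 2ξ₁ − 1ξ₂ = 122 → ξ₂ = (2·156.1 − 122)/1 = 190.3 mol.
Outlet amounts (n = n₀ + Σ ν·ξ):
  E: 266 − 1(156.1) = 109.9
  D: 0 + 2(156.1) − 1(190.3) = 122
  G: 0 + 3(190.3) = 570.9

571 mol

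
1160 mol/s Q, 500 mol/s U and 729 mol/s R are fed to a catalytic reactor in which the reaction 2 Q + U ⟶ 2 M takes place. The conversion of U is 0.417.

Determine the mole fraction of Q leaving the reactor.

U reacted = 0.417 × 500 = 208.5 mol/s; ν_U = −1, so ξ = 208.5/1 = 208.5 mol/s.
Outlet amounts (n = n₀ + ν ξ):
  Q: 1160 − 2(208.5) = 743
  U: 500 − 1(208.5) = 291.5
  M: 0 + 2(208.5) = 417
  R: 729 (inert)
Total out = 2180 mol/s; y_Q = 743 / 2180 = 0.3407.

0.341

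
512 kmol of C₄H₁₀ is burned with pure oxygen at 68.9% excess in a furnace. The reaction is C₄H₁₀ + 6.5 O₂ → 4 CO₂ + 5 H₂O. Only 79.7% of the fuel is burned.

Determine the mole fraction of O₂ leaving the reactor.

0.44

Stoichiometric O₂ = 6.5 × 512 = 3328 kmol; O₂ fed = 3328 × 1.689 = 5621 kmol.
Fuel reacted = 0.797 × 512 → ξ = 408.1 kmol.
Outlet (n = n₀ + ν ξ):
  C₄H₁₀: 512 − 1(408.1) = 103.9
  O₂: 5621 − 6.5(408.1) = 2969
  CO₂: 0 + 4(408.1) = 1632
  H₂O: 0 + 5(408.1) = 2040
Total out = 6745 kmol; y_O₂ = 2969 / 6745 = 0.4401.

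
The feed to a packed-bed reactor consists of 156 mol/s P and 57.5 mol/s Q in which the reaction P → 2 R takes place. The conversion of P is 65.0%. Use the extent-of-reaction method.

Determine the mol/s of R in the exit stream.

P reacted = 0.65 × 156 = 101.4 mol/s; ν_P = −1, so ξ = 101.4/1 = 101.4 mol/s.
Outlet amounts (n = n₀ + ν ξ):
  P: 156 − 1(101.4) = 54.6
  R: 0 + 2(101.4) = 202.8
  Q: 57.5 (inert)

203 mol/s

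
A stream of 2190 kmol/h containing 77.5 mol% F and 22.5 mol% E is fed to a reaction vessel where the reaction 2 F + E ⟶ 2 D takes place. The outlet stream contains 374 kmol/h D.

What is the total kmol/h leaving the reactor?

For D: n = n₀ + 2ξ → 374 = 0 + 2ξ, giving ξ = 187 kmol/h.
Outlet amounts (n = n₀ + ν ξ):
  F: 1697 − 2(187) = 1323
  E: 492.8 − 1(187) = 305.8
  D: 0 + 2(187) = 374
Total out = 1323 + 305.8 + 374 = 2003 kmol/h.

2000 kmol/h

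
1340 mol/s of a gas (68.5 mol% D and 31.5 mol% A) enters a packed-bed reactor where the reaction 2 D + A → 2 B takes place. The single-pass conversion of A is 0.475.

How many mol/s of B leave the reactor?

A reacted = 0.475 × 422.1 = 200.5 mol/s; ν_A = −1, so ξ = 200.5/1 = 200.5 mol/s.
Outlet amounts (n = n₀ + ν ξ):
  D: 917.9 − 2(200.5) = 516.9
  A: 422.1 − 1(200.5) = 221.6
  B: 0 + 2(200.5) = 401

401 mol/s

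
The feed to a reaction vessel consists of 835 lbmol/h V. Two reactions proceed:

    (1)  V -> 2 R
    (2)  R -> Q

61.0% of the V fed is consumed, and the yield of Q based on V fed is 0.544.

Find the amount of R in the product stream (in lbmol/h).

564 lbmol/h

Conversion of V: V consumed = 1ξ₁ = 0.61 × 835 → ξ₁ = 509.3 lbmol/h.
Yield of Q: 1ξ₂ / 835 = 0.544 → ξ₂ = 454.2 lbmol/h.
Outlet amounts (n = n₀ + Σ ν·ξ):
  V: 835 − 1(509.3) = 325.7
  R: 0 + 2(509.3) − 1(454.2) = 564.5
  Q: 0 + 1(454.2) = 454.2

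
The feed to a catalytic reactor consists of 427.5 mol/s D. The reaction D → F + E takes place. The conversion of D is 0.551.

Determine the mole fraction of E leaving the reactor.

0.355

D reacted = 0.551 × 427.5 = 235.6 mol/s; ν_D = −1, so ξ = 235.6/1 = 235.6 mol/s.
Outlet amounts (n = n₀ + ν ξ):
  D: 427.5 − 1(235.6) = 191.9
  F: 0 + 1(235.6) = 235.6
  E: 0 + 1(235.6) = 235.6
Total out = 663.1 mol/s; y_E = 235.6 / 663.1 = 0.3553.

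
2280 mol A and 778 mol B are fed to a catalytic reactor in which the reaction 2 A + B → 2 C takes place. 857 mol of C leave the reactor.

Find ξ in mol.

For C: n = n₀ + 2ξ → 857 = 0 + 2ξ, giving ξ = 428.5 mol.
Outlet amounts (n = n₀ + ν ξ):
  A: 2280 − 2(428.5) = 1423
  B: 778 − 1(428.5) = 349.5
  C: 0 + 2(428.5) = 857

ξ = 428 mol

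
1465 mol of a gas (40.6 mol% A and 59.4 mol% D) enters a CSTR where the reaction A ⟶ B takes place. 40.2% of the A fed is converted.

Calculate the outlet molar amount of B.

239 mol

A reacted = 0.402 × 594.8 = 239.1 mol; ν_A = −1, so ξ = 239.1/1 = 239.1 mol.
Outlet amounts (n = n₀ + ν ξ):
  A: 594.8 − 1(239.1) = 355.7
  B: 0 + 1(239.1) = 239.1
  D: 870.2 (inert)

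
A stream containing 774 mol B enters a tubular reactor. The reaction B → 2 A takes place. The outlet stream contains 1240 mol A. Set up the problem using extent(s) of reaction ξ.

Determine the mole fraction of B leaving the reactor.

For A: n = n₀ + 2ξ → 1240 = 0 + 2ξ, giving ξ = 620 mol.
Outlet amounts (n = n₀ + ν ξ):
  B: 774 − 1(620) = 154
  A: 0 + 2(620) = 1240
Total out = 1394 mol; y_B = 154 / 1394 = 0.1105.

0.11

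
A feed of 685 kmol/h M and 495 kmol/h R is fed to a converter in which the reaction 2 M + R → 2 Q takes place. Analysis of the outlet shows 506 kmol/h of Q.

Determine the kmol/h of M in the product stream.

179 kmol/h

For Q: n = n₀ + 2ξ → 506 = 0 + 2ξ, giving ξ = 253 kmol/h.
Outlet amounts (n = n₀ + ν ξ):
  M: 685 − 2(253) = 179
  R: 495 − 1(253) = 242
  Q: 0 + 2(253) = 506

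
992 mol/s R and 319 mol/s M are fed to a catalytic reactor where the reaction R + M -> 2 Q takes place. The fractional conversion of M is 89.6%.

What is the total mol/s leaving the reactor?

1310 mol/s

M reacted = 0.896 × 319 = 285.8 mol/s; ν_M = −1, so ξ = 285.8/1 = 285.8 mol/s.
Outlet amounts (n = n₀ + ν ξ):
  R: 992 − 1(285.8) = 706.2
  M: 319 − 1(285.8) = 33.18
  Q: 0 + 2(285.8) = 571.6
Total out = 706.2 + 33.18 + 571.6 = 1311 mol/s.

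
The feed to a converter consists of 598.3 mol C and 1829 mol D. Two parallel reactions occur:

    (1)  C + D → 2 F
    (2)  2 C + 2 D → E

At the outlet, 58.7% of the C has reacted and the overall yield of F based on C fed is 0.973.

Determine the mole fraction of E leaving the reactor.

0.0129

Yield of F: 2ξ₁ / 598.3 = 0.973 → ξ₁ = 291.1 mol.
Conversion of C: 1ξ₁ + 2ξ₂ = 0.587 × 598.3 = 351.2 → ξ₂ = 30.06 mol.
Outlet amounts (n = n₀ + Σ ν·ξ):
  C: 598.3 − 1(291.1) − 2(30.06) = 247.1
  D: 1829 − 1(291.1) − 2(30.06) = 1478
  F: 0 + 2(291.1) = 582.1
  E: 0 + 1(30.06) = 30.06
Total out = 2337 mol; y_E = 30.06 / 2337 = 0.01286.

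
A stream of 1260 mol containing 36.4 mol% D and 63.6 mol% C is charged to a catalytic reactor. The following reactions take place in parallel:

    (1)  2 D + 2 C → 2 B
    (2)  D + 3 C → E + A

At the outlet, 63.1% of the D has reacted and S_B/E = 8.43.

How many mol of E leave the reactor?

30.7 mol

Conversion of D: D consumed = 0.631 × 458.6 = 289.4 mol = 2ξ₁ + 1ξ₂.
Selectivity: 2ξ₁ / (1ξ₂) = 8.43 → ξ₁ = 4.215 ξ₂.
Substitute: (2·4.215 + 1) ξ₂ = 289.4 → ξ₂ = 30.69 mol, ξ₁ = 129.4 mol.
Outlet amounts (n = n₀ + Σ ν·ξ):
  D: 458.6 − 2(129.4) − 1(30.69) = 169.2
  C: 801.4 − 2(129.4) − 3(30.69) = 450.6
  B: 0 + 2(129.4) = 258.7
  E: 0 + 1(30.69) = 30.69
  A: 0 + 1(30.69) = 30.69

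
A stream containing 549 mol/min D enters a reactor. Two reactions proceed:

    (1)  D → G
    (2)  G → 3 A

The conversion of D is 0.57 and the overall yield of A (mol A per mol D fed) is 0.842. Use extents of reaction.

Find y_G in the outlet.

Conversion of D: D consumed = 1ξ₁ = 0.57 × 549 → ξ₁ = 312.9 mol/min.
Yield of A: 3ξ₂ / 549 = 0.842 → ξ₂ = 154.1 mol/min.
Outlet amounts (n = n₀ + Σ ν·ξ):
  D: 549 − 1(312.9) = 236.1
  G: 0 + 1(312.9) − 1(154.1) = 158.8
  A: 0 + 3(154.1) = 462.3
Total out = 857.2 mol/min; y_G = 158.8 / 857.2 = 0.1853.

0.185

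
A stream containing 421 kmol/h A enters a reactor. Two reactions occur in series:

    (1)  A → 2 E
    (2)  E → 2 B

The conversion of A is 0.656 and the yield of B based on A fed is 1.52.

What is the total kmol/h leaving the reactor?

Conversion of A: A consumed = 1ξ₁ = 0.656 × 421 → ξ₁ = 276.2 kmol/h.
Yield of B: 2ξ₂ / 421 = 1.52 → ξ₂ = 320 kmol/h.
Outlet amounts (n = n₀ + Σ ν·ξ):
  A: 421 − 1(276.2) = 144.8
  E: 0 + 2(276.2) − 1(320) = 232.4
  B: 0 + 2(320) = 639.9
Total out = 144.8 + 232.4 + 639.9 = 1017 kmol/h.

1020 kmol/h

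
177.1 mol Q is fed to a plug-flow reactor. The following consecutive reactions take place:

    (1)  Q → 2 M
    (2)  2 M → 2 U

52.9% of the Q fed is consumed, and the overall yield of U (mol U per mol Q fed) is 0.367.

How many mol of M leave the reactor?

Conversion of Q: Q consumed = 1ξ₁ = 0.529 × 177.1 → ξ₁ = 93.69 mol.
Yield of U: 2ξ₂ / 177.1 = 0.367 → ξ₂ = 32.5 mol.
Outlet amounts (n = n₀ + Σ ν·ξ):
  Q: 177.1 − 1(93.69) = 83.41
  M: 0 + 2(93.69) − 2(32.5) = 122.4
  U: 0 + 2(32.5) = 65

122 mol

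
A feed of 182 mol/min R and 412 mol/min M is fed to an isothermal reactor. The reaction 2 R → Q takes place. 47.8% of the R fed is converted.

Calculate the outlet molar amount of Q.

43.5 mol/min

R reacted = 0.478 × 182 = 87 mol/min; ν_R = −2, so ξ = 87/2 = 43.5 mol/min.
Outlet amounts (n = n₀ + ν ξ):
  R: 182 − 2(43.5) = 95
  Q: 0 + 1(43.5) = 43.5
  M: 412 (inert)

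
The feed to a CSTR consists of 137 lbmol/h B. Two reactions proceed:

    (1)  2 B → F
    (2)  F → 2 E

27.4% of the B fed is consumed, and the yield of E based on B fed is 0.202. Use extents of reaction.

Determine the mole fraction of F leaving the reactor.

0.0373

Conversion of B: B consumed = 2ξ₁ = 0.274 × 137 → ξ₁ = 18.77 lbmol/h.
Yield of E: 2ξ₂ / 137 = 0.202 → ξ₂ = 13.84 lbmol/h.
Outlet amounts (n = n₀ + Σ ν·ξ):
  B: 137 − 2(18.77) = 99.46
  F: 0 + 1(18.77) − 1(13.84) = 4.932
  E: 0 + 2(13.84) = 27.67
Total out = 132.1 lbmol/h; y_F = 4.932 / 132.1 = 0.03734.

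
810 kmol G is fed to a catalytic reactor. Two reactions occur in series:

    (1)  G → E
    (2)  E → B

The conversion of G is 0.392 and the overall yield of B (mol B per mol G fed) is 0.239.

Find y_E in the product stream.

0.153

Conversion of G: G consumed = 1ξ₁ = 0.392 × 810 → ξ₁ = 317.5 kmol.
Yield of B: 1ξ₂ / 810 = 0.239 → ξ₂ = 193.6 kmol.
Outlet amounts (n = n₀ + Σ ν·ξ):
  G: 810 − 1(317.5) = 492.5
  E: 0 + 1(317.5) − 1(193.6) = 123.9
  B: 0 + 1(193.6) = 193.6
Total out = 810 kmol; y_E = 123.9 / 810 = 0.153.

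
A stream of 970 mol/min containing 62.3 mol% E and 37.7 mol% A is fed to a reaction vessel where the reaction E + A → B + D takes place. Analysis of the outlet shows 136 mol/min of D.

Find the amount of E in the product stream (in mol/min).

For D: n = n₀ + 1ξ → 136 = 0 + 1ξ, giving ξ = 136 mol/min.
Outlet amounts (n = n₀ + ν ξ):
  E: 604.3 − 1(136) = 468.3
  A: 365.7 − 1(136) = 229.7
  B: 0 + 1(136) = 136
  D: 0 + 1(136) = 136

468 mol/min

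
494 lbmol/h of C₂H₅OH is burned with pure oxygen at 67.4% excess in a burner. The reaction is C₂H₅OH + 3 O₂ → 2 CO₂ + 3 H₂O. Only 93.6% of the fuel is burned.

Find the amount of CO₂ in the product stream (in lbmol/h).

Stoichiometric O₂ = 3 × 494 = 1482 lbmol/h; O₂ fed = 1482 × 1.674 = 2481 lbmol/h.
Fuel reacted = 0.936 × 494 → ξ = 462.4 lbmol/h.
Outlet (n = n₀ + ν ξ):
  C₂H₅OH: 494 − 1(462.4) = 31.62
  O₂: 2481 − 3(462.4) = 1094
  CO₂: 0 + 2(462.4) = 924.8
  H₂O: 0 + 3(462.4) = 1387

925 lbmol/h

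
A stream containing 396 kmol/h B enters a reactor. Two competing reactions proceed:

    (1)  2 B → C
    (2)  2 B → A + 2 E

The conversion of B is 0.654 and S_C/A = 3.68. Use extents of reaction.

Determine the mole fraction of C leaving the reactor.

Conversion of B: B consumed = 0.654 × 396 = 259 kmol/h = 2ξ₁ + 2ξ₂.
Selectivity: 1ξ₁ / (1ξ₂) = 3.68 → ξ₁ = 3.68 ξ₂.
Substitute: (2·3.68 + 2) ξ₂ = 259 → ξ₂ = 27.67 kmol/h, ξ₁ = 101.8 kmol/h.
Outlet amounts (n = n₀ + Σ ν·ξ):
  B: 396 − 2(101.8) − 2(27.67) = 137
  C: 0 + 1(101.8) = 101.8
  A: 0 + 1(27.67) = 27.67
  E: 0 + 2(27.67) = 55.34
Total out = 321.8 kmol/h; y_C = 101.8 / 321.8 = 0.3164.

0.316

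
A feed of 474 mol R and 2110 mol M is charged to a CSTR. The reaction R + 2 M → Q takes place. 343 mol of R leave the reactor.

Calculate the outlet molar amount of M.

1850 mol

For R: n = n₀ − 1ξ → 343 = 474 − 1ξ, giving ξ = 131 mol.
Outlet amounts (n = n₀ + ν ξ):
  R: 474 − 1(131) = 343
  M: 2110 − 2(131) = 1848
  Q: 0 + 1(131) = 131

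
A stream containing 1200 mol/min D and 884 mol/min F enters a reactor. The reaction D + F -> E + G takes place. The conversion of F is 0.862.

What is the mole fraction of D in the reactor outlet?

F reacted = 0.862 × 884 = 762 mol/min; ν_F = −1, so ξ = 762/1 = 762 mol/min.
Outlet amounts (n = n₀ + ν ξ):
  D: 1200 − 1(762) = 438
  F: 884 − 1(762) = 122
  E: 0 + 1(762) = 762
  G: 0 + 1(762) = 762
Total out = 2084 mol/min; y_D = 438 / 2084 = 0.2102.

0.21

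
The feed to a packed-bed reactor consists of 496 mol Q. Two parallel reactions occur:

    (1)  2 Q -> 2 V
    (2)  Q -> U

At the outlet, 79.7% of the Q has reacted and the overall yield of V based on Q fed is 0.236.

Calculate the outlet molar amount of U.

Yield of V: 2ξ₁ / 496 = 0.236 → ξ₁ = 58.53 mol.
Conversion of Q: 2ξ₁ + 1ξ₂ = 0.797 × 496 = 395.3 → ξ₂ = 278.3 mol.
Outlet amounts (n = n₀ + Σ ν·ξ):
  Q: 496 − 2(58.53) − 1(278.3) = 100.7
  V: 0 + 2(58.53) = 117.1
  U: 0 + 1(278.3) = 278.3

278 mol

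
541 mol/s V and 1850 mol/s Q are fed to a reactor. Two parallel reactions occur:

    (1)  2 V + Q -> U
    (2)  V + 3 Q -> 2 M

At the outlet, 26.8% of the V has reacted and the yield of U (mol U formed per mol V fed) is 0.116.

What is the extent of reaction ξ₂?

ξ₂ = 19.5 mol/s

Yield of U: 1ξ₁ / 541 = 0.116 → ξ₁ = 62.76 mol/s.
Conversion of V: 2ξ₁ + 1ξ₂ = 0.268 × 541 = 145 → ξ₂ = 19.48 mol/s.
Outlet amounts (n = n₀ + Σ ν·ξ):
  V: 541 − 2(62.76) − 1(19.48) = 396
  Q: 1850 − 1(62.76) − 3(19.48) = 1729
  U: 0 + 1(62.76) = 62.76
  M: 0 + 2(19.48) = 38.95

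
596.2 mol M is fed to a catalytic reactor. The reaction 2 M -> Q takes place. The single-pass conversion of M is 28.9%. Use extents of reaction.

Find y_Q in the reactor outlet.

M reacted = 0.289 × 596.2 = 172.3 mol; ν_M = −2, so ξ = 172.3/2 = 86.15 mol.
Outlet amounts (n = n₀ + ν ξ):
  M: 596.2 − 2(86.15) = 423.9
  Q: 0 + 1(86.15) = 86.15
Total out = 510 mol; y_Q = 86.15 / 510 = 0.1689.

0.169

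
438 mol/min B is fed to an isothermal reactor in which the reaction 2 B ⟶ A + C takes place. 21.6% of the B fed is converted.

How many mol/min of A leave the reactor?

B reacted = 0.216 × 438 = 94.61 mol/min; ν_B = −2, so ξ = 94.61/2 = 47.3 mol/min.
Outlet amounts (n = n₀ + ν ξ):
  B: 438 − 2(47.3) = 343.4
  A: 0 + 1(47.3) = 47.3
  C: 0 + 1(47.3) = 47.3

47.3 mol/min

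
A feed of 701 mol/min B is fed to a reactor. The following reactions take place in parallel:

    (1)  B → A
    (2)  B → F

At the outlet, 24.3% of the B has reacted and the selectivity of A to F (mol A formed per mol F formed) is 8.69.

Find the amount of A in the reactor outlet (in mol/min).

Conversion of B: B consumed = 0.243 × 701 = 170.3 mol/min = 1ξ₁ + 1ξ₂.
Selectivity: 1ξ₁ / (1ξ₂) = 8.69 → ξ₁ = 8.69 ξ₂.
Substitute: (1·8.69 + 1) ξ₂ = 170.3 → ξ₂ = 17.58 mol/min, ξ₁ = 152.8 mol/min.
Outlet amounts (n = n₀ + Σ ν·ξ):
  B: 701 − 1(152.8) − 1(17.58) = 530.7
  A: 0 + 1(152.8) = 152.8
  F: 0 + 1(17.58) = 17.58

153 mol/min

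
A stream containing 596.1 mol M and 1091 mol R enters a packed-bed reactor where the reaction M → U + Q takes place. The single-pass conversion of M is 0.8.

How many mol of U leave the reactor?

477 mol

M reacted = 0.8 × 596.1 = 476.9 mol; ν_M = −1, so ξ = 476.9/1 = 476.9 mol.
Outlet amounts (n = n₀ + ν ξ):
  M: 596.1 − 1(476.9) = 119.2
  U: 0 + 1(476.9) = 476.9
  Q: 0 + 1(476.9) = 476.9
  R: 1091 (inert)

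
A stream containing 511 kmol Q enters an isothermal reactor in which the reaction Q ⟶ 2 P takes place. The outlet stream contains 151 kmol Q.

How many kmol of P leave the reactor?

For Q: n = n₀ − 1ξ → 151 = 511 − 1ξ, giving ξ = 360 kmol.
Outlet amounts (n = n₀ + ν ξ):
  Q: 511 − 1(360) = 151
  P: 0 + 2(360) = 720

720 kmol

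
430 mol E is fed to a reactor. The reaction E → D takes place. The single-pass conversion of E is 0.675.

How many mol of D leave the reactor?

290 mol

E reacted = 0.675 × 430 = 290.2 mol; ν_E = −1, so ξ = 290.2/1 = 290.2 mol.
Outlet amounts (n = n₀ + ν ξ):
  E: 430 − 1(290.2) = 139.8
  D: 0 + 1(290.2) = 290.2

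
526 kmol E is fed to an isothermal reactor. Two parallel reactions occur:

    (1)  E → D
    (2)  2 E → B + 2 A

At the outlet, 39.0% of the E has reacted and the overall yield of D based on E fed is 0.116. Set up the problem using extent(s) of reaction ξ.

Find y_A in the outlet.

Yield of D: 1ξ₁ / 526 = 0.116 → ξ₁ = 61.02 kmol.
Conversion of E: 1ξ₁ + 2ξ₂ = 0.39 × 526 = 205.1 → ξ₂ = 72.06 kmol.
Outlet amounts (n = n₀ + Σ ν·ξ):
  E: 526 − 1(61.02) − 2(72.06) = 320.9
  D: 0 + 1(61.02) = 61.02
  B: 0 + 1(72.06) = 72.06
  A: 0 + 2(72.06) = 144.1
Total out = 598.1 kmol; y_A = 144.1 / 598.1 = 0.241.

0.241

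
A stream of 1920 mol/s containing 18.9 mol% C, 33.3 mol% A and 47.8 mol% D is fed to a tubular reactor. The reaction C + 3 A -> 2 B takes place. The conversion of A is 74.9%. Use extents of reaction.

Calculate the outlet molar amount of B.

319 mol/s

A reacted = 0.749 × 639.4 = 478.9 mol/s; ν_A = −3, so ξ = 478.9/3 = 159.6 mol/s.
Outlet amounts (n = n₀ + ν ξ):
  C: 362.9 − 1(159.6) = 203.3
  A: 639.4 − 3(159.6) = 160.5
  B: 0 + 2(159.6) = 319.3
  D: 917.8 (inert)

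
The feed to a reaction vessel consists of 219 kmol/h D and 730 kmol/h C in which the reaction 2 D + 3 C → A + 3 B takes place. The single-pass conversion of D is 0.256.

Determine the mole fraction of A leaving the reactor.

0.0304

D reacted = 0.256 × 219 = 56.06 kmol/h; ν_D = −2, so ξ = 56.06/2 = 28.03 kmol/h.
Outlet amounts (n = n₀ + ν ξ):
  D: 219 − 2(28.03) = 162.9
  C: 730 − 3(28.03) = 645.9
  A: 0 + 1(28.03) = 28.03
  B: 0 + 3(28.03) = 84.1
Total out = 921 kmol/h; y_A = 28.03 / 921 = 0.03044.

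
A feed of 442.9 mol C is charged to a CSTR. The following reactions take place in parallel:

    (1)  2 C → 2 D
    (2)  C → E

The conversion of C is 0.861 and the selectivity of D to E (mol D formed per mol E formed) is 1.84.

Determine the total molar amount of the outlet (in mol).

Conversion of C: C consumed = 0.861 × 442.9 = 381.3 mol = 2ξ₁ + 1ξ₂.
Selectivity: 2ξ₁ / (1ξ₂) = 1.84 → ξ₁ = 0.92 ξ₂.
Substitute: (2·0.92 + 1) ξ₂ = 381.3 → ξ₂ = 134.3 mol, ξ₁ = 123.5 mol.
Outlet amounts (n = n₀ + Σ ν·ξ):
  C: 442.9 − 2(123.5) − 1(134.3) = 61.56
  D: 0 + 2(123.5) = 247.1
  E: 0 + 1(134.3) = 134.3
Total out = 61.56 + 247.1 + 134.3 = 442.9 mol.

443 mol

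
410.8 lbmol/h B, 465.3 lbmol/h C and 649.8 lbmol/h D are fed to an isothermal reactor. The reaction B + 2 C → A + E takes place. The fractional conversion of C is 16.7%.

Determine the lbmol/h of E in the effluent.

38.9 lbmol/h

C reacted = 0.167 × 465.3 = 77.71 lbmol/h; ν_C = −2, so ξ = 77.71/2 = 38.85 lbmol/h.
Outlet amounts (n = n₀ + ν ξ):
  B: 410.8 − 1(38.85) = 371.9
  C: 465.3 − 2(38.85) = 387.6
  A: 0 + 1(38.85) = 38.85
  E: 0 + 1(38.85) = 38.85
  D: 649.8 (inert)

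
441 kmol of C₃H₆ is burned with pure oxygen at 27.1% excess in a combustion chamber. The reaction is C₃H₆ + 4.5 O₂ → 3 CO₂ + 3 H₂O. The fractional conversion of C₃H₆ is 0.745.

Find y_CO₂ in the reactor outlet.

0.315

Stoichiometric O₂ = 4.5 × 441 = 1984 kmol; O₂ fed = 1984 × 1.271 = 2522 kmol.
Fuel reacted = 0.745 × 441 → ξ = 328.5 kmol.
Outlet (n = n₀ + ν ξ):
  C₃H₆: 441 − 1(328.5) = 112.5
  O₂: 2522 − 4.5(328.5) = 1044
  CO₂: 0 + 3(328.5) = 985.6
  H₂O: 0 + 3(328.5) = 985.6
Total out = 3128 kmol; y_CO₂ = 985.6 / 3128 = 0.3151.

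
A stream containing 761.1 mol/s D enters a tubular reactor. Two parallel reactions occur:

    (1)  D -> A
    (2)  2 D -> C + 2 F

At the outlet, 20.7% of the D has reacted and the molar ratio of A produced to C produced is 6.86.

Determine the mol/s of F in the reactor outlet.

35.6 mol/s

Conversion of D: D consumed = 0.207 × 761.1 = 157.5 mol/s = 1ξ₁ + 2ξ₂.
Selectivity: 1ξ₁ / (1ξ₂) = 6.86 → ξ₁ = 6.86 ξ₂.
Substitute: (1·6.86 + 2) ξ₂ = 157.5 → ξ₂ = 17.78 mol/s, ξ₁ = 122 mol/s.
Outlet amounts (n = n₀ + Σ ν·ξ):
  D: 761.1 − 1(122) − 2(17.78) = 603.6
  A: 0 + 1(122) = 122
  C: 0 + 1(17.78) = 17.78
  F: 0 + 2(17.78) = 35.56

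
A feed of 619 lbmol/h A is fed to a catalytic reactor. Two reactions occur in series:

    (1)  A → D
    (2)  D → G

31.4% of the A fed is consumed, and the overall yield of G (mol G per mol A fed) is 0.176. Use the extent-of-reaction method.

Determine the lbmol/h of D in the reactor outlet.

85.4 lbmol/h

Conversion of A: A consumed = 1ξ₁ = 0.314 × 619 → ξ₁ = 194.4 lbmol/h.
Yield of G: 1ξ₂ / 619 = 0.176 → ξ₂ = 108.9 lbmol/h.
Outlet amounts (n = n₀ + Σ ν·ξ):
  A: 619 − 1(194.4) = 424.6
  D: 0 + 1(194.4) − 1(108.9) = 85.42
  G: 0 + 1(108.9) = 108.9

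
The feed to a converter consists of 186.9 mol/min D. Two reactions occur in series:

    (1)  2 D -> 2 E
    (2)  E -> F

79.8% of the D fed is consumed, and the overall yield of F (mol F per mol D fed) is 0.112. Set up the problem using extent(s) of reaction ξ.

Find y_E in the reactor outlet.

Conversion of D: D consumed = 2ξ₁ = 0.798 × 186.9 → ξ₁ = 74.57 mol/min.
Yield of F: 1ξ₂ / 186.9 = 0.112 → ξ₂ = 20.93 mol/min.
Outlet amounts (n = n₀ + Σ ν·ξ):
  D: 186.9 − 2(74.57) = 37.75
  E: 0 + 2(74.57) − 1(20.93) = 128.2
  F: 0 + 1(20.93) = 20.93
Total out = 186.9 mol/min; y_E = 128.2 / 186.9 = 0.686.

0.686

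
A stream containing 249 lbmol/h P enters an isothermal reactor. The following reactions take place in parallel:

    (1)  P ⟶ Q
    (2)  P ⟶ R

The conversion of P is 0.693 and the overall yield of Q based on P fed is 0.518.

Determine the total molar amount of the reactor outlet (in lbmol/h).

249 lbmol/h

Yield of Q: 1ξ₁ / 249 = 0.518 → ξ₁ = 129 lbmol/h.
Conversion of P: 1ξ₁ + 1ξ₂ = 0.693 × 249 = 172.6 → ξ₂ = 43.57 lbmol/h.
Outlet amounts (n = n₀ + Σ ν·ξ):
  P: 249 − 1(129) − 1(43.57) = 76.44
  Q: 0 + 1(129) = 129
  R: 0 + 1(43.57) = 43.57
Total out = 76.44 + 129 + 43.57 = 249 lbmol/h.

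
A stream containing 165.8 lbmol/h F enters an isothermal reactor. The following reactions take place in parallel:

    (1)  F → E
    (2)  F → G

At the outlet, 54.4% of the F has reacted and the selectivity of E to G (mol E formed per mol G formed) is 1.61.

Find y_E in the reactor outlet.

Conversion of F: F consumed = 0.544 × 165.8 = 90.2 lbmol/h = 1ξ₁ + 1ξ₂.
Selectivity: 1ξ₁ / (1ξ₂) = 1.61 → ξ₁ = 1.61 ξ₂.
Substitute: (1·1.61 + 1) ξ₂ = 90.2 → ξ₂ = 34.56 lbmol/h, ξ₁ = 55.64 lbmol/h.
Outlet amounts (n = n₀ + Σ ν·ξ):
  F: 165.8 − 1(55.64) − 1(34.56) = 75.6
  E: 0 + 1(55.64) = 55.64
  G: 0 + 1(34.56) = 34.56
Total out = 165.8 lbmol/h; y_E = 55.64 / 165.8 = 0.3356.

0.336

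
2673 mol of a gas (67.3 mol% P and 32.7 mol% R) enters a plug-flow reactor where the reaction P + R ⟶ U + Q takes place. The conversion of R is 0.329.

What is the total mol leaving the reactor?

2670 mol

R reacted = 0.329 × 874.1 = 287.6 mol; ν_R = −1, so ξ = 287.6/1 = 287.6 mol.
Outlet amounts (n = n₀ + ν ξ):
  P: 1799 − 1(287.6) = 1511
  R: 874.1 − 1(287.6) = 586.5
  U: 0 + 1(287.6) = 287.6
  Q: 0 + 1(287.6) = 287.6
Total out = 1511 + 586.5 + 287.6 + 287.6 = 2673 mol.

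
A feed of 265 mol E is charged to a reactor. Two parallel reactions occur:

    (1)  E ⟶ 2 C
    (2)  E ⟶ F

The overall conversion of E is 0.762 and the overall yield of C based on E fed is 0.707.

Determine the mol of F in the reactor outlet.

Yield of C: 2ξ₁ / 265 = 0.707 → ξ₁ = 93.68 mol.
Conversion of E: 1ξ₁ + 1ξ₂ = 0.762 × 265 = 201.9 → ξ₂ = 108.3 mol.
Outlet amounts (n = n₀ + Σ ν·ξ):
  E: 265 − 1(93.68) − 1(108.3) = 63.07
  C: 0 + 2(93.68) = 187.4
  F: 0 + 1(108.3) = 108.3

108 mol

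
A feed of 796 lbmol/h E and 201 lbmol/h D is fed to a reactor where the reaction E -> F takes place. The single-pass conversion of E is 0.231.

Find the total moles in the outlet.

E reacted = 0.231 × 796 = 183.9 lbmol/h; ν_E = −1, so ξ = 183.9/1 = 183.9 lbmol/h.
Outlet amounts (n = n₀ + ν ξ):
  E: 796 − 1(183.9) = 612.1
  F: 0 + 1(183.9) = 183.9
  D: 201 (inert)
Total out = 612.1 + 183.9 + 201 = 997 lbmol/h.

997 lbmol/h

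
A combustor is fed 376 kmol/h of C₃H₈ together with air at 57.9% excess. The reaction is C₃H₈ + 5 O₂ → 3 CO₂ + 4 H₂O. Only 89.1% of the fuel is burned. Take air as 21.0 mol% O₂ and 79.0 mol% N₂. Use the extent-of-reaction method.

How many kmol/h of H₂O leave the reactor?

Stoichiometric O₂ = 5 × 376 = 1880 kmol/h; O₂ fed = 1880 × 1.579 = 2969 kmol/h.
N₂ fed = 2969 × 79/21 = 11170 kmol/h.
Fuel reacted = 0.891 × 376 → ξ = 335 kmol/h.
Outlet (n = n₀ + ν ξ):
  C₃H₈: 376 − 1(335) = 40.98
  O₂: 2969 − 5(335) = 1293
  N₂: 11170 (inert)
  CO₂: 0 + 3(335) = 1005
  H₂O: 0 + 4(335) = 1340

1340 kmol/h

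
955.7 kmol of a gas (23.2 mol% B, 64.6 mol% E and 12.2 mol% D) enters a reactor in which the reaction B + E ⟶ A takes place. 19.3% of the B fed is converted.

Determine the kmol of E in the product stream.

B reacted = 0.193 × 221.7 = 42.79 kmol; ν_B = −1, so ξ = 42.79/1 = 42.79 kmol.
Outlet amounts (n = n₀ + ν ξ):
  B: 221.7 − 1(42.79) = 178.9
  E: 617.4 − 1(42.79) = 574.6
  A: 0 + 1(42.79) = 42.79
  D: 116.6 (inert)

575 kmol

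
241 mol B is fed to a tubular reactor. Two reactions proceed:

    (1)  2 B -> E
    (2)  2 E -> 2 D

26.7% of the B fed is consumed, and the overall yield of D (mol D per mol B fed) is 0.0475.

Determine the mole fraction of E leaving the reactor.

Conversion of B: B consumed = 2ξ₁ = 0.267 × 241 → ξ₁ = 32.17 mol.
Yield of D: 2ξ₂ / 241 = 0.0475 → ξ₂ = 5.724 mol.
Outlet amounts (n = n₀ + Σ ν·ξ):
  B: 241 − 2(32.17) = 176.7
  E: 0 + 1(32.17) − 2(5.724) = 20.73
  D: 0 + 2(5.724) = 11.45
Total out = 208.8 mol; y_E = 20.73 / 208.8 = 0.09925.

0.0992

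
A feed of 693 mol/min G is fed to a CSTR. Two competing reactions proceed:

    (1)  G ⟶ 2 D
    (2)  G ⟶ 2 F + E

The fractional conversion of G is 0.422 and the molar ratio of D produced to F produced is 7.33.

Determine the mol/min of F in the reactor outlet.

70.2 mol/min

Conversion of G: G consumed = 0.422 × 693 = 292.4 mol/min = 1ξ₁ + 1ξ₂.
Selectivity: 2ξ₁ / (2ξ₂) = 7.33 → ξ₁ = 7.33 ξ₂.
Substitute: (1·7.33 + 1) ξ₂ = 292.4 → ξ₂ = 35.11 mol/min, ξ₁ = 257.3 mol/min.
Outlet amounts (n = n₀ + Σ ν·ξ):
  G: 693 − 1(257.3) − 1(35.11) = 400.6
  D: 0 + 2(257.3) = 514.7
  F: 0 + 2(35.11) = 70.22
  E: 0 + 1(35.11) = 35.11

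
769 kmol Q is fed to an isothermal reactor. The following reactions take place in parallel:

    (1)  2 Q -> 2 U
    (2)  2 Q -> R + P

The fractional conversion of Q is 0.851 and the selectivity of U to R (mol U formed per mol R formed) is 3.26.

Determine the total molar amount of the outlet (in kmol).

Conversion of Q: Q consumed = 0.851 × 769 = 654.4 kmol = 2ξ₁ + 2ξ₂.
Selectivity: 2ξ₁ / (1ξ₂) = 3.26 → ξ₁ = 1.63 ξ₂.
Substitute: (2·1.63 + 2) ξ₂ = 654.4 → ξ₂ = 124.4 kmol, ξ₁ = 202.8 kmol.
Outlet amounts (n = n₀ + Σ ν·ξ):
  Q: 769 − 2(202.8) − 2(124.4) = 114.6
  U: 0 + 2(202.8) = 405.6
  R: 0 + 1(124.4) = 124.4
  P: 0 + 1(124.4) = 124.4
Total out = 114.6 + 405.6 + 124.4 + 124.4 = 769 kmol.

769 kmol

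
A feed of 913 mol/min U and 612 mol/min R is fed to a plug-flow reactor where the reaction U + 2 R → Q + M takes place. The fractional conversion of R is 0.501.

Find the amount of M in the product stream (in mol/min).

R reacted = 0.501 × 612 = 306.6 mol/min; ν_R = −2, so ξ = 306.6/2 = 153.3 mol/min.
Outlet amounts (n = n₀ + ν ξ):
  U: 913 − 1(153.3) = 759.7
  R: 612 − 2(153.3) = 305.4
  Q: 0 + 1(153.3) = 153.3
  M: 0 + 1(153.3) = 153.3

153 mol/min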